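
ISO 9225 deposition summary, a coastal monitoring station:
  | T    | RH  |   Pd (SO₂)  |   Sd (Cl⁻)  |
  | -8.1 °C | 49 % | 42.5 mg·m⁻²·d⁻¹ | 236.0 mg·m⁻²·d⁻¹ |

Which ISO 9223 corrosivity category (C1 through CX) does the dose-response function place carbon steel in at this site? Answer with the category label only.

C2

carbon steel: f(T) = +0.150·(T−10) [T≤10 °C] = -2.7150
  sulphur-dioxide contribution → 2.194 μm/a
  chloride contribution → 11 μm/a
  total first-year rate 13.19 μm/a
Category bounds: 1.3…25 μm/a bracket r_corr ⇒ C2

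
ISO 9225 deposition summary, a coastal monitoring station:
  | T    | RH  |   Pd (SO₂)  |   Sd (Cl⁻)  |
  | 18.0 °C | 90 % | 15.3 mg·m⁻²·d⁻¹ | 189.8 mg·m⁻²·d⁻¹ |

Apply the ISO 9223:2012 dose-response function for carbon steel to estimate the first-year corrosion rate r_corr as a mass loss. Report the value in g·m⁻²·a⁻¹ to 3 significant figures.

r_corr = 1.05e+03 g·m⁻²·a⁻¹

carbon steel: temperature factor f = -0.054·(8.0) = -0.4320
  SO₂ term: 1.77·15.3^0.52·exp(0.02·90-0.4320) = 28.72
  Sd branch = 0.102·Sd^0.62·e^(0.033·RH+0.04·T) = 105.6 μm/a
  r_corr = 28.72 + 105.6 = 134.3 μm/a
Convert to mass loss: 134.3 μm/a × 7.85 g/cm³ = 1054 g·m⁻²·a⁻¹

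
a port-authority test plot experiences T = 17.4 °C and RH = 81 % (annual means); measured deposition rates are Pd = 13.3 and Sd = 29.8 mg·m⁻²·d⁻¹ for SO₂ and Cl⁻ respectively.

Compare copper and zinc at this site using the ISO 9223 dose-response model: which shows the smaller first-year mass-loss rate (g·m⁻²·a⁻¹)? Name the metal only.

copper: f(T) = -0.080·(T−10) [T>10 °C] = -0.5920
  Pd branch = 0.0053·Pd^0.26·e^(0.059·RH+f) = 0.6837 μm/a
  Sd branch = 0.01025·Sd^0.27·e^(0.036·RH+0.049·T) = 1.11 μm/a
  sum: 0.6837 + 1.11 → r_corr = 1.794 μm/a
  mass loss = 1.794 μm/a × 8.96 g/cm³ = 16.07 g·m⁻²·a⁻¹
zinc: f(T) = -0.071·(T−10) [T>10 °C] = -0.5254
  SO₂ term: 0.0129·13.3^0.44·exp(0.046·81-0.5254) = 0.9888
  Sd branch = 0.0175·Sd^0.57·e^(0.008·RH+0.085·T) = 1.016 μm/a
  r_corr = 0.9888 + 1.016 = 2.005 μm/a
  mass loss = 2.005 μm/a × 7.14 g/cm³ = 14.32 g·m⁻²·a⁻¹
Ordering by g·m⁻²·a⁻¹: copper (16.1) > zinc (14.3)

zinc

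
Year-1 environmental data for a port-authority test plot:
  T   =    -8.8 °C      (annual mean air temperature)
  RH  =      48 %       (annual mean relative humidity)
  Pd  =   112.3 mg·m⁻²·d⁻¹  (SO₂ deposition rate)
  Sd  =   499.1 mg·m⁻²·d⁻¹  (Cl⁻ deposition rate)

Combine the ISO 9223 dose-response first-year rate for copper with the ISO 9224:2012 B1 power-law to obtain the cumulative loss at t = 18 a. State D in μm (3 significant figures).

D(18) = 1.58 μm

copper: T≤10 °C ⇒ hinge +0.126·(-8.8−10) = -2.3688
  Pd branch = 0.0053·Pd^0.26·e^(0.059·RH+f) = 0.02874 μm/a
  Cl⁻ term: 0.01025·499.1^0.27·exp(0.036·48+0.049·-8.8) = 0.2006
  r_corr = 0.02874 + 0.2006 = 0.2294 μm/a
Long-term exponent b (ISO 9224 Table 2, B1) = 0.667
  D(18) = 0.2294 × 18^0.667 = 0.2294 × 6.875 = 1.577 μm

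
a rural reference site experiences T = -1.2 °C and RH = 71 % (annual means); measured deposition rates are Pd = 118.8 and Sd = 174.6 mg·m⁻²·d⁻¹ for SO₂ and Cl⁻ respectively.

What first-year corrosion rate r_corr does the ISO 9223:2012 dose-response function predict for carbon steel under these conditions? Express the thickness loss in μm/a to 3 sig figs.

r_corr = 41.2 μm/a

carbon steel: temperature factor f = +0.150·(-11.2) = -1.6800
  SO₂ term: 1.77·118.8^0.52·exp(0.02·71-1.6800) = 16.37
  Cl⁻ term: 0.102·174.6^0.62·exp(0.033·71+0.04·-1.2) = 24.85
  r_corr = 16.37 + 24.85 = 41.22 μm/a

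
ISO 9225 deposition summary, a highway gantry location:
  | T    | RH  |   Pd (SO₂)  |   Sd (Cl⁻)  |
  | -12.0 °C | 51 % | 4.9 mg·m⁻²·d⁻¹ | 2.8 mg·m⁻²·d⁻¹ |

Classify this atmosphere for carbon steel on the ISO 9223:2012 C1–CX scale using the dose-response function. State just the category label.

C1

carbon steel: f(T) = +0.150·(T−10) [T≤10 °C] = -3.3000
  sulphur-dioxide contribution → 0.4137 μm/a
  chloride contribution → 0.6431 μm/a
  total first-year rate 1.057 μm/a
ISO 9223 Table 2 (carbon steel): 0 < 1.06 ≤ 1.3 μm/a ⇒ C1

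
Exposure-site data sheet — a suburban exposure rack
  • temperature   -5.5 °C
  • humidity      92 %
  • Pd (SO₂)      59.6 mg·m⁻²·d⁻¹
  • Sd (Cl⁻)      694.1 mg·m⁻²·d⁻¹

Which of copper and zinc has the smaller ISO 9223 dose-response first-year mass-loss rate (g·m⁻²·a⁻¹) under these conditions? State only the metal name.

copper: f(T) = +0.126·(T−10) [T≤10 °C] = -1.9530
  SO₂ term: 0.0053·59.6^0.26·exp(0.059·92-1.9530) = 0.4955
  Cl⁻ term: 0.01025·694.1^0.27·exp(0.036·92+0.049·-5.5) = 1.257
  r_corr = 0.4955 + 1.257 = 1.752 μm/a
  mass loss = 1.752 μm/a × 8.96 g/cm³ = 15.7 g·m⁻²·a⁻¹
zinc: T≤10 °C ⇒ hinge +0.038·(-5.5−10) = -0.5890
  SO₂ term: 0.0129·59.6^0.44·exp(0.046·92-0.5890) = 2.977
  Sd branch = 0.0175·Sd^0.57·e^(0.008·RH+0.085·T) = 0.9534 μm/a
  sum: 2.977 + 0.9534 → r_corr = 3.931 μm/a
  mass loss = 3.931 μm/a × 7.14 g/cm³ = 28.07 g·m⁻²·a⁻¹
Ordering by g·m⁻²·a⁻¹: zinc (28.1) > copper (15.7)

copper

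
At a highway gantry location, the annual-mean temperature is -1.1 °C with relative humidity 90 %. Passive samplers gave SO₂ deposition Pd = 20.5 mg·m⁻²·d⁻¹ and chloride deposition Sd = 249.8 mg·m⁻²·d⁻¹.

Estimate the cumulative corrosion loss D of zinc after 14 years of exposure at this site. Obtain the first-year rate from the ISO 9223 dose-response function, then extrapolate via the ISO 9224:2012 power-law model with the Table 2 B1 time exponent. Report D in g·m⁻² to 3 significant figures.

D(14) = 169 g·m⁻²

zinc: T≤10 °C ⇒ hinge +0.038·(-1.1−10) = -0.4218
  Pd branch = 0.0129·Pd^0.44·e^(0.046·RH+f) = 2.007 μm/a
  Sd branch = 0.0175·Sd^0.57·e^(0.008·RH+0.085·T) = 0.7616 μm/a
  r_corr = 2.007 + 0.7616 = 2.769 μm/a
Long-term exponent b (ISO 9224 Table 2, B1) = 0.813
  D(14) = 2.769 × 14^0.813 = 2.769 × 8.547 = 23.66 μm
  Mass loss = 23.66 μm × 7.14 g/cm³ = 169 g·m⁻²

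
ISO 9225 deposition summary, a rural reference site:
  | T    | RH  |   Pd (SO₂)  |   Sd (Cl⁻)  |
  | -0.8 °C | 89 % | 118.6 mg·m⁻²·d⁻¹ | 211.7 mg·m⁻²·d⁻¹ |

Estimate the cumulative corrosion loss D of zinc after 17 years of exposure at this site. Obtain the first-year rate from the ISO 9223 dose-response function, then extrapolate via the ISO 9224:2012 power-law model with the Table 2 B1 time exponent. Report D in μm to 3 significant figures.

zinc: T≤10 °C ⇒ hinge +0.038·(-0.8−10) = -0.4104
  sulphur-dioxide contribution → 4.197 μm/a
  chloride contribution → 0.7053 μm/a
  ⇒ r_corr(zinc) = 4.902 μm/a
Power-law: D(17) = r_corr · 17^0.813
  D(17) = 4.902 × 17^0.813 = 4.902 × 10.01 = 49.06 μm

D(17) = 49.1 μm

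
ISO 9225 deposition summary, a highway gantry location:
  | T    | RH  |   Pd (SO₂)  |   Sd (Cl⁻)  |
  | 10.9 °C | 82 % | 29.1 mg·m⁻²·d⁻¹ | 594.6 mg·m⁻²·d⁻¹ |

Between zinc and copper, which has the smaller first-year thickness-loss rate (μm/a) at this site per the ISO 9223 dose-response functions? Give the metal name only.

copper

zinc: T>10 °C ⇒ hinge -0.071·(10.9−10) = -0.0639
  Pd branch = 0.0129·Pd^0.44·e^(0.046·RH+f) = 2.318 μm/a
  Cl⁻ term: 0.0175·594.6^0.57·exp(0.008·82+0.085·10.9) = 3.248
  r_corr = 2.318 + 3.248 = 5.566 μm/a
copper: temperature factor f = -0.080·(0.9) = -0.0720
  SO₂ term: 0.0053·29.1^0.26·exp(0.059·82-0.0720) = 1.495
  Cl⁻ term: 0.01025·594.6^0.27·exp(0.036·82+0.049·10.9) = 1.878
  sum: 1.495 + 1.878 → r_corr = 3.374 μm/a
Ordering by μm/a: zinc (5.57) > copper (3.37)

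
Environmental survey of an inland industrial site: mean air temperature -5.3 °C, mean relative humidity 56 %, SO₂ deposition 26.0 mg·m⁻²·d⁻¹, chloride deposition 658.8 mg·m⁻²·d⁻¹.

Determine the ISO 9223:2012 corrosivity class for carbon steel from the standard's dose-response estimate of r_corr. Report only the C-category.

C3

carbon steel: T≤10 °C ⇒ hinge +0.150·(-5.3−10) = -2.2950
  sulphur-dioxide contribution → 2.975 μm/a
  chloride contribution → 29.29 μm/a
  total first-year rate 32.27 μm/a
32.3 μm/a falls in (25, 50] for carbon steel → category C3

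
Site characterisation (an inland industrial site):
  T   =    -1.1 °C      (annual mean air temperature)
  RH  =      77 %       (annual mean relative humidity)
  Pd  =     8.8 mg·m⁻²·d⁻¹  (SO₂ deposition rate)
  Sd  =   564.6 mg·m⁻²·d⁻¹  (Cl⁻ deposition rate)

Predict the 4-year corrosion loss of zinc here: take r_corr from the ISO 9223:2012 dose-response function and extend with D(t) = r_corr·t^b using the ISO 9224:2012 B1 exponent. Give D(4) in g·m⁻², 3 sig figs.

D(4) = 40.8 g·m⁻²

zinc: temperature factor f = +0.038·(-11.1) = -0.4218
  Pd branch = 0.0129·Pd^0.44·e^(0.046·RH+f) = 0.7608 μm/a
  Cl⁻ term: 0.0175·564.6^0.57·exp(0.008·77+0.085·-1.1) = 1.093
  r_corr = 0.7608 + 1.093 = 1.853 μm/a
Long-term exponent b (ISO 9224 Table 2, B1) = 0.813
  D(4) = 1.853 × 4^0.813 = 1.853 × 3.087 = 5.72 μm
  Mass loss = 5.72 μm × 7.14 g/cm³ = 40.84 g·m⁻²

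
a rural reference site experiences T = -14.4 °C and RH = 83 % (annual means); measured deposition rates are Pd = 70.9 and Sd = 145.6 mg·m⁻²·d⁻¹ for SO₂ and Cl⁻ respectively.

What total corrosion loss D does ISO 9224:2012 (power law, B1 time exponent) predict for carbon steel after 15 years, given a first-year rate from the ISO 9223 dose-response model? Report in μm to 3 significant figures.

D(15) = 89.3 μm

carbon steel: T≤10 °C ⇒ hinge +0.150·(-14.4−10) = -3.6600
  Pd branch = 1.77·Pd^0.52·e^(0.02·RH+f) = 2.196 μm/a
  Cl⁻ term: 0.102·145.6^0.62·exp(0.033·83+0.04·-14.4) = 19.46
  r_corr = 2.196 + 19.46 = 21.66 μm/a
Long-term exponent b (ISO 9224 Table 2, B1) = 0.523
  D(15) = 21.66 × 15^0.523 = 21.66 × 4.122 = 89.26 μm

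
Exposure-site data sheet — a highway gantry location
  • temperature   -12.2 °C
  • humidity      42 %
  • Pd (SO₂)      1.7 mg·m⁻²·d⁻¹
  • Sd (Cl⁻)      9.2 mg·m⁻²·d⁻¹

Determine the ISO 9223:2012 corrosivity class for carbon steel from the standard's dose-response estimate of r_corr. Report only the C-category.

carbon steel: f(T) = +0.150·(T−10) [T≤10 °C] = -3.3300
  SO₂ term: 1.77·1.7^0.52·exp(0.02·42-3.3300) = 0.1934
  Cl⁻ term: 0.102·9.2^0.62·exp(0.033·42+0.04·-12.2) = 0.9912
  r_corr = 0.1934 + 0.9912 = 1.185 μm/a
ISO 9223 Table 2 (carbon steel): 0 < 1.18 ≤ 1.3 μm/a ⇒ C1

C1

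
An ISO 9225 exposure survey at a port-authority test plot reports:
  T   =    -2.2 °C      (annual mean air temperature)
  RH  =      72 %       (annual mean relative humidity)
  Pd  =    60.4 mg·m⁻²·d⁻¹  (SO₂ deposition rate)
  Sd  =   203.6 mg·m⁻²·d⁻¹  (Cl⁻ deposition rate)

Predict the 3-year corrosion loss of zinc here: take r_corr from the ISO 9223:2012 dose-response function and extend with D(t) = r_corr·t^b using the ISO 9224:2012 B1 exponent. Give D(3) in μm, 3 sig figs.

zinc: f(T) = +0.038·(T−10) [T≤10 °C] = -0.4636
  Pd branch = 0.0129·Pd^0.44·e^(0.046·RH+f) = 1.353 μm/a
  Sd branch = 0.0175·Sd^0.57·e^(0.008·RH+0.085·T) = 0.5345 μm/a
  sum: 1.353 + 0.5345 → r_corr = 1.888 μm/a
ISO 9224: D(t) = r_corr · t^b with b = 0.813 (zinc, B1)
  D(3) = 1.888 × 3^0.813 = 1.888 × 2.443 = 4.611 μm

D(3) = 4.61 μm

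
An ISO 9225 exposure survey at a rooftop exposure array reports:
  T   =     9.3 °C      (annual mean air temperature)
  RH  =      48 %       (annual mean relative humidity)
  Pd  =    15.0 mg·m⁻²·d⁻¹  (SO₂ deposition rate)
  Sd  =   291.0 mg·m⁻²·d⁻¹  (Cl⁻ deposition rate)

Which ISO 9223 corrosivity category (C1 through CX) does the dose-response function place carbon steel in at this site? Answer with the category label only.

carbon steel: T≤10 °C ⇒ hinge +0.150·(9.3−10) = -0.1050
  SO₂ term: 1.77·15.0^0.52·exp(0.02·48-0.1050) = 17.02
  Cl⁻ term: 0.102·291.0^0.62·exp(0.033·48+0.04·9.3) = 24.3
  r_corr = 17.02 + 24.3 = 41.32 μm/a
41.3 μm/a falls in (25, 50] for carbon steel → category C3

C3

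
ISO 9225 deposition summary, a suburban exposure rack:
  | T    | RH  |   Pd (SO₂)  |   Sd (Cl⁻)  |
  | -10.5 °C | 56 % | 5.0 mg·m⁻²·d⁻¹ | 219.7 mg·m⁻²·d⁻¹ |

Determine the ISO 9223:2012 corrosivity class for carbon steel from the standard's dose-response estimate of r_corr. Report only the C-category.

C2

carbon steel: temperature factor f = +0.150·(-20.5) = -3.0750
  Pd branch = 1.77·Pd^0.52·e^(0.02·RH+f) = 0.5786 μm/a
  Sd branch = 0.102·Sd^0.62·e^(0.033·RH+0.04·T) = 12.04 μm/a
  r_corr = 0.5786 + 12.04 = 12.62 μm/a
Category bounds: 1.3…25 μm/a bracket r_corr ⇒ C2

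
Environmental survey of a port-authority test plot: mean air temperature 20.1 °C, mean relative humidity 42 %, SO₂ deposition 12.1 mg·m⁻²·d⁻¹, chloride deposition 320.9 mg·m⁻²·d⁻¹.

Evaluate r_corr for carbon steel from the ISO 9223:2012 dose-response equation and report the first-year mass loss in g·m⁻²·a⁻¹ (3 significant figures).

carbon steel: temperature factor f = -0.054·(10.1) = -0.5454
  sulphur-dioxide contribution → 8.689 μm/a
  chloride contribution → 32.63 μm/a
  total first-year rate 41.32 μm/a
Convert to mass loss: 41.32 μm/a × 7.85 g/cm³ = 324.4 g·m⁻²·a⁻¹

r_corr = 324 g·m⁻²·a⁻¹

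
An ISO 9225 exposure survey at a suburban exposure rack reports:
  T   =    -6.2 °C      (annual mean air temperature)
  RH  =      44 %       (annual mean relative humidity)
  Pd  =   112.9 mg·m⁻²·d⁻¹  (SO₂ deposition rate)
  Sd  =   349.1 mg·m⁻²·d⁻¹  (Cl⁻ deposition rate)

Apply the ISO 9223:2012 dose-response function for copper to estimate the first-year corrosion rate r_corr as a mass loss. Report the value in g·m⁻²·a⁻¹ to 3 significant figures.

r_corr = 1.89 g·m⁻²·a⁻¹

copper: f(T) = +0.126·(T−10) [T≤10 °C] = -2.0412
  SO₂ term: 0.0053·112.9^0.26·exp(0.059·44-2.0412) = 0.03154
  Cl⁻ term: 0.01025·349.1^0.27·exp(0.036·44+0.049·-6.2) = 0.1792
  sum: 0.03154 + 0.1792 → r_corr = 0.2107 μm/a
Convert to mass loss: 0.2107 μm/a × 8.96 g/cm³ = 1.888 g·m⁻²·a⁻¹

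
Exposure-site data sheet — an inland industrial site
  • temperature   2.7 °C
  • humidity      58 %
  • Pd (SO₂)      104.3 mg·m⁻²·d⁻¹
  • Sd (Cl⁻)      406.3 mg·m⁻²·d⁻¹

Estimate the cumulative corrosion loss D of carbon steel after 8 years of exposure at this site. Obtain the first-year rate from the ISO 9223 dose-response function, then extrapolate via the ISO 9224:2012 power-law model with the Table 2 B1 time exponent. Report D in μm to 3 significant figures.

carbon steel: f(T) = +0.150·(T−10) [T≤10 °C] = -1.0950
  SO₂ term: 1.77·104.3^0.52·exp(0.02·58-1.0950) = 21.17
  Sd branch = 0.102·Sd^0.62·e^(0.033·RH+0.04·T) = 31.93 μm/a
  sum: 21.17 + 31.93 → r_corr = 53.1 μm/a
Long-term exponent b (ISO 9224 Table 2, B1) = 0.523
  D(8) = 53.1 × 8^0.523 = 53.1 × 2.967 = 157.6 μm

D(8) = 158 μm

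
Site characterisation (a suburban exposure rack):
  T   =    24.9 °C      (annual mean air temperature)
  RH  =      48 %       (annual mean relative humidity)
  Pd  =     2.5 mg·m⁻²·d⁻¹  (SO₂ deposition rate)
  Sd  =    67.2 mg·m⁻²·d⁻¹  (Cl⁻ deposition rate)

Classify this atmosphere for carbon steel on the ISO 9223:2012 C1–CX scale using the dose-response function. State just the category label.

C2

carbon steel: f(T) = -0.054·(T−10) [T>10 °C] = -0.8046
  Pd branch = 1.77·Pd^0.52·e^(0.02·RH+f) = 3.33 μm/a
  Sd branch = 0.102·Sd^0.62·e^(0.033·RH+0.04·T) = 18.28 μm/a
  sum: 3.33 + 18.28 → r_corr = 21.61 μm/a
Category bounds: 1.3…25 μm/a bracket r_corr ⇒ C2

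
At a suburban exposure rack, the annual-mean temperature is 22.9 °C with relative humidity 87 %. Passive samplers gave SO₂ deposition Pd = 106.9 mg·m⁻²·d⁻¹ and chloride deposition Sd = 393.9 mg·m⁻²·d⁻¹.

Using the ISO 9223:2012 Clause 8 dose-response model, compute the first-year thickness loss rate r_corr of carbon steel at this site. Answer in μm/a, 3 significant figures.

r_corr = 240 μm/a

carbon steel: temperature factor f = -0.054·(12.9) = -0.6966
  sulphur-dioxide contribution → 57.04 μm/a
  chloride contribution → 183 μm/a
  ⇒ r_corr(carbon steel) = 240 μm/a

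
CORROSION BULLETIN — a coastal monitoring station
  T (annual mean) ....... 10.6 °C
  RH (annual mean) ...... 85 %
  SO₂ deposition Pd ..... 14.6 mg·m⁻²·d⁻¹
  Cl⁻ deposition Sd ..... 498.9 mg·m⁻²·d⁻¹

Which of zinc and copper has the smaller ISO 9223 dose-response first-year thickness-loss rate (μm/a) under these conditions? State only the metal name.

copper

zinc: T>10 °C ⇒ hinge -0.071·(10.6−10) = -0.0426
  Pd branch = 0.0129·Pd^0.44·e^(0.046·RH+f) = 2.007 μm/a
  Cl⁻ term: 0.0175·498.9^0.57·exp(0.008·85+0.085·10.6) = 2.934
  sum: 2.007 + 2.934 → r_corr = 4.941 μm/a
copper: T>10 °C ⇒ hinge -0.080·(10.6−10) = -0.0480
  Pd branch = 0.0053·Pd^0.26·e^(0.059·RH+f) = 1.528 μm/a
  Sd branch = 0.01025·Sd^0.27·e^(0.036·RH+0.049·T) = 1.967 μm/a
  r_corr = 1.528 + 1.967 = 3.495 μm/a
Ordering by μm/a: zinc (4.94) > copper (3.49)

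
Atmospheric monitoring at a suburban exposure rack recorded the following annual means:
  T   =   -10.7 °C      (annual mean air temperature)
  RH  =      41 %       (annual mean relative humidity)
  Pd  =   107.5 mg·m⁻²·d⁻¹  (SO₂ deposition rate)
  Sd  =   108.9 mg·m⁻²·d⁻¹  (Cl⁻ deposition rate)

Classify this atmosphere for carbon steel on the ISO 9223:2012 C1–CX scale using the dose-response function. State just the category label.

carbon steel: temperature factor f = +0.150·(-20.7) = -3.1050
  sulphur-dioxide contribution → 2.051 μm/a
  chloride contribution → 4.713 μm/a
  total first-year rate 6.764 μm/a
ISO 9223 Table 2 (carbon steel): 1.3 < 6.76 ≤ 25 μm/a ⇒ C2

C2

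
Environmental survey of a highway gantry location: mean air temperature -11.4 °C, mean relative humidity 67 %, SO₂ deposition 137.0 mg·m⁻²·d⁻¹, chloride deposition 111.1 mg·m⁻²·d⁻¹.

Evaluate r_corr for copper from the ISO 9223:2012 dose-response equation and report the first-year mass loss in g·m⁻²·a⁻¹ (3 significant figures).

copper: temperature factor f = +0.126·(-21.4) = -2.6964
  sulphur-dioxide contribution → 0.06692 μm/a
  chloride contribution → 0.2333 μm/a
  ⇒ r_corr(copper) = 0.3003 μm/a
Convert to mass loss: 0.3003 μm/a × 8.96 g/cm³ = 2.69 g·m⁻²·a⁻¹

r_corr = 2.69 g·m⁻²·a⁻¹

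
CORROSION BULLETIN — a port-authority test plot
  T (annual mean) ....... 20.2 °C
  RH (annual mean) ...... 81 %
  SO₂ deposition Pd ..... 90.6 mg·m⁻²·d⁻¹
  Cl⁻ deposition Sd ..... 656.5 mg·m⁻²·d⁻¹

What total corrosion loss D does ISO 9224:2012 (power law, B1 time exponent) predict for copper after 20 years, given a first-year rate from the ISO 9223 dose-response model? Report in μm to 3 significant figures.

D(20) = 28.3 μm

copper: T>10 °C ⇒ hinge -0.080·(20.2−10) = -0.8160
  SO₂ term: 0.0053·90.6^0.26·exp(0.059·81-0.8160) = 0.9
  Cl⁻ term: 0.01025·656.5^0.27·exp(0.036·81+0.049·20.2) = 2.935
  r_corr = 0.9 + 2.935 = 3.835 μm/a
Long-term exponent b (ISO 9224 Table 2, B1) = 0.667
  D(20) = 3.835 × 20^0.667 = 3.835 × 7.375 = 28.29 μm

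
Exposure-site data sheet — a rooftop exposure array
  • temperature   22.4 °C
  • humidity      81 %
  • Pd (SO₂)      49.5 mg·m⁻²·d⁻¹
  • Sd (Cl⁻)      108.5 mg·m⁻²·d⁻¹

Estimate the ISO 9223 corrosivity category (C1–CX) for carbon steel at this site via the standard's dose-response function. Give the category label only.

carbon steel: T>10 °C ⇒ hinge -0.054·(22.4−10) = -0.6696
  SO₂ term: 1.77·49.5^0.52·exp(0.02·81-0.6696) = 34.83
  Cl⁻ term: 0.102·108.5^0.62·exp(0.033·81+0.04·22.4) = 66.16
  sum: 34.83 + 66.16 → r_corr = 101 μm/a
Category bounds: 80…200 μm/a bracket r_corr ⇒ C5

C5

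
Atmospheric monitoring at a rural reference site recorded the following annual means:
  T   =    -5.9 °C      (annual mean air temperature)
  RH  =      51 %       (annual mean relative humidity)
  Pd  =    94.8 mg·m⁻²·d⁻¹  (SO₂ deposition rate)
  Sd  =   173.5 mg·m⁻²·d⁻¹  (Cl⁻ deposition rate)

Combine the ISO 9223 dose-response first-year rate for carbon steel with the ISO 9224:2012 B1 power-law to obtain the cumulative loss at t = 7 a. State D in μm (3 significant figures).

D(7) = 42.7 μm

carbon steel: f(T) = +0.150·(T−10) [T≤10 °C] = -2.3850
  sulphur-dioxide contribution → 4.821 μm/a
  chloride contribution → 10.6 μm/a
  ⇒ r_corr(carbon steel) = 15.42 μm/a
Power-law: D(7) = r_corr · 7^0.523
  D(7) = 15.42 × 7^0.523 = 15.42 × 2.767 = 42.67 μm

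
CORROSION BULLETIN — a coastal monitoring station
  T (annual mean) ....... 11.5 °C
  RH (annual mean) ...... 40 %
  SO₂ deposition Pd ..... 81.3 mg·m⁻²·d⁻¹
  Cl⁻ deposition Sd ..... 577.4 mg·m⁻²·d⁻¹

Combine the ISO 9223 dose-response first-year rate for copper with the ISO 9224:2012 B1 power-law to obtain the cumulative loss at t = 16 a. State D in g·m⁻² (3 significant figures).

copper: temperature factor f = -0.080·(1.5) = -0.1200
  Pd branch = 0.0053·Pd^0.26·e^(0.059·RH+f) = 0.1562 μm/a
  Cl⁻ term: 0.01025·577.4^0.27·exp(0.036·40+0.049·11.5) = 0.4231
  r_corr = 0.1562 + 0.4231 = 0.5793 μm/a
Long-term exponent b (ISO 9224 Table 2, B1) = 0.667
  D(16) = 0.5793 × 16^0.667 = 0.5793 × 6.355 = 3.682 μm
  Mass loss = 3.682 μm × 8.96 g/cm³ = 32.99 g·m⁻²

D(16) = 33.0 g·m⁻²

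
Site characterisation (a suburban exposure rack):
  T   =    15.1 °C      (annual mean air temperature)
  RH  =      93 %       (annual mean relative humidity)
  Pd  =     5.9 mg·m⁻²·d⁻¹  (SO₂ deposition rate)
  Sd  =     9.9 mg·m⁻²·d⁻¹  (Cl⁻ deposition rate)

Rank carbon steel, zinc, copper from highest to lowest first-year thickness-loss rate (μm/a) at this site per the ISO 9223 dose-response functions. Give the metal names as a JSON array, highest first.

carbon steel: f(T) = -0.054·(T−10) [T>10 °C] = -0.2754
  SO₂ term: 1.77·5.9^0.52·exp(0.02·93-0.2754) = 21.73
  Cl⁻ term: 0.102·9.9^0.62·exp(0.033·93+0.04·15.1) = 16.64
  sum: 21.73 + 16.64 → r_corr = 38.36 μm/a
zinc: temperature factor f = -0.071·(5.1) = -0.3621
  SO₂ term: 0.0129·5.9^0.44·exp(0.046·93-0.3621) = 1.414
  Sd branch = 0.0175·Sd^0.57·e^(0.008·RH+0.085·T) = 0.491 μm/a
  r_corr = 1.414 + 0.491 = 1.905 μm/a
copper: temperature factor f = -0.080·(5.1) = -0.4080
  SO₂ term: 0.0053·5.9^0.26·exp(0.059·93-0.4080) = 1.35
  Cl⁻ term: 0.01025·9.9^0.27·exp(0.036·93+0.049·15.1) = 1.135
  sum: 1.35 + 1.135 → r_corr = 2.485 μm/a
Ordering by μm/a: carbon steel (38.4) > copper (2.49) > zinc (1.9)

["carbon steel", "copper", "zinc"]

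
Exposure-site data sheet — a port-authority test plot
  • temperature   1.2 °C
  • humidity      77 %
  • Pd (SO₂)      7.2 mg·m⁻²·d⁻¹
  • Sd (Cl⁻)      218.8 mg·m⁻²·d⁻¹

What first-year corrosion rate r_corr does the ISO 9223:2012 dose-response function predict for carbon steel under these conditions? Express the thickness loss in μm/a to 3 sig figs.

r_corr = 44.5 μm/a

carbon steel: f(T) = +0.150·(T−10) [T≤10 °C] = -1.3200
  sulphur-dioxide contribution → 6.156 μm/a
  chloride contribution → 38.35 μm/a
  ⇒ r_corr(carbon steel) = 44.51 μm/a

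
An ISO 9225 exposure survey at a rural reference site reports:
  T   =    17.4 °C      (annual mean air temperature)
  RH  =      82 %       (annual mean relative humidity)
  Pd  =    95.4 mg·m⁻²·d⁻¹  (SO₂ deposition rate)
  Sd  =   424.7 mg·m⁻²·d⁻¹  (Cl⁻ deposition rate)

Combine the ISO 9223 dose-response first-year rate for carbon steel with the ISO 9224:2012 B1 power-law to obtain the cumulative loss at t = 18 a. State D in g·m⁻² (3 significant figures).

carbon steel: T>10 °C ⇒ hinge -0.054·(17.4−10) = -0.3996
  SO₂ term: 1.77·95.4^0.52·exp(0.02·82-0.3996) = 65.47
  Cl⁻ term: 0.102·424.7^0.62·exp(0.033·82+0.04·17.4) = 130.5
  r_corr = 65.47 + 130.5 = 195.9 μm/a
Power-law: D(18) = r_corr · 18^0.523
  D(18) = 195.9 × 18^0.523 = 195.9 × 4.534 = 888.4 μm
  Mass loss = 888.4 μm × 7.85 g/cm³ = 6974 g·m⁻²

D(18) = 6.97e+03 g·m⁻²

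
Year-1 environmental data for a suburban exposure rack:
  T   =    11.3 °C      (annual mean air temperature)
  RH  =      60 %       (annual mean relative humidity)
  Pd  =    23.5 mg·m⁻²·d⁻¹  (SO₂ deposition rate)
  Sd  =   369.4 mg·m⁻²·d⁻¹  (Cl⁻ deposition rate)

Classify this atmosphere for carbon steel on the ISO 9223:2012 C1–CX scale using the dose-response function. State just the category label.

carbon steel: f(T) = -0.054·(T−10) [T>10 °C] = -0.0702
  Pd branch = 1.77·Pd^0.52·e^(0.02·RH+f) = 28.29 μm/a
  Sd branch = 0.102·Sd^0.62·e^(0.033·RH+0.04·T) = 45.36 μm/a
  sum: 28.29 + 45.36 → r_corr = 73.65 μm/a
73.6 μm/a falls in (50, 80] for carbon steel → category C4

C4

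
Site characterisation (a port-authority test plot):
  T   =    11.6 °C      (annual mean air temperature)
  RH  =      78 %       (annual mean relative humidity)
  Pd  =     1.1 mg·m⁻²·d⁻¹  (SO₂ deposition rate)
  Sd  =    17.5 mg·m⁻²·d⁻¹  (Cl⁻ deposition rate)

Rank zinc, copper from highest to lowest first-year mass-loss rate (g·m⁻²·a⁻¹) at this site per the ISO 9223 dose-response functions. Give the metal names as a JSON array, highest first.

zinc: temperature factor f = -0.071·(1.6) = -0.1136
  SO₂ term: 0.0129·1.1^0.44·exp(0.046·78-0.1136) = 0.4342
  Cl⁻ term: 0.0175·17.5^0.57·exp(0.008·78+0.085·11.6) = 0.4475
  sum: 0.4342 + 0.4475 → r_corr = 0.8817 μm/a
  mass loss = 0.8817 μm/a × 7.14 g/cm³ = 6.295 g·m⁻²·a⁻¹
copper: temperature factor f = -0.080·(1.6) = -0.1280
  Pd branch = 0.0053·Pd^0.26·e^(0.059·RH+f) = 0.4765 μm/a
  Cl⁻ term: 0.01025·17.5^0.27·exp(0.036·78+0.049·11.6) = 0.6497
  sum: 0.4765 + 0.6497 → r_corr = 1.126 μm/a
  mass loss = 1.126 μm/a × 8.96 g/cm³ = 10.09 g·m⁻²·a⁻¹
Ordering by g·m⁻²·a⁻¹: copper (10.1) > zinc (6.3)

["copper", "zinc"]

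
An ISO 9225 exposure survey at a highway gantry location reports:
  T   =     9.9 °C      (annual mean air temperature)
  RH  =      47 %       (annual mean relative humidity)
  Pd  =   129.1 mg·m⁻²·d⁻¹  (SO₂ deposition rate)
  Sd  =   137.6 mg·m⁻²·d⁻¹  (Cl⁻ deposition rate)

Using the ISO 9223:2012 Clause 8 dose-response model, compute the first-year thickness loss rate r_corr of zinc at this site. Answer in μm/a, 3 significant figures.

zinc: f(T) = +0.038·(T−10) [T≤10 °C] = -0.0038
  Pd branch = 0.0129·Pd^0.44·e^(0.046·RH+f) = 0.9477 μm/a
  Cl⁻ term: 0.0175·137.6^0.57·exp(0.008·47+0.085·9.9) = 0.979
  r_corr = 0.9477 + 0.979 = 1.927 μm/a

r_corr = 1.93 μm/a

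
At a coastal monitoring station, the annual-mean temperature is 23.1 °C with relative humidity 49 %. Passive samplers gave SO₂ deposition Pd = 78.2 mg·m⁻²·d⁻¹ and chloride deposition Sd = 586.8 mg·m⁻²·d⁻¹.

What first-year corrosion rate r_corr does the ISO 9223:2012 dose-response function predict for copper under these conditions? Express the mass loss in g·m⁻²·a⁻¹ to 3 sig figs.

copper: T>10 °C ⇒ hinge -0.080·(23.1−10) = -1.0480
  SO₂ term: 0.0053·78.2^0.26·exp(0.059·49-1.0480) = 0.104
  Sd branch = 0.01025·Sd^0.27·e^(0.036·RH+0.049·T) = 1.037 μm/a
  r_corr = 0.104 + 1.037 = 1.141 μm/a
Convert to mass loss: 1.141 μm/a × 8.96 g/cm³ = 10.23 g·m⁻²·a⁻¹

r_corr = 10.2 g·m⁻²·a⁻¹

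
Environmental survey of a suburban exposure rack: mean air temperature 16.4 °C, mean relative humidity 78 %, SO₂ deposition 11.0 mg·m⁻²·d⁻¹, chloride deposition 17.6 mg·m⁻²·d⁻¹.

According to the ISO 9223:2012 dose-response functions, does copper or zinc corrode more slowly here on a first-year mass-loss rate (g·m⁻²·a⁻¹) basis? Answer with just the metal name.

copper: T>10 °C ⇒ hinge -0.080·(16.4−10) = -0.5120
  Pd branch = 0.0053·Pd^0.26·e^(0.059·RH+f) = 0.5906 μm/a
  Cl⁻ term: 0.01025·17.6^0.27·exp(0.036·78+0.049·16.4) = 0.8232
  sum: 0.5906 + 0.8232 → r_corr = 1.414 μm/a
  mass loss = 1.414 μm/a × 8.96 g/cm³ = 12.67 g·m⁻²·a⁻¹
zinc: temperature factor f = -0.071·(6.4) = -0.4544
  Pd branch = 0.0129·Pd^0.44·e^(0.046·RH+f) = 0.8506 μm/a
  Sd branch = 0.0175·Sd^0.57·e^(0.008·RH+0.085·T) = 0.6751 μm/a
  r_corr = 0.8506 + 0.6751 = 1.526 μm/a
  mass loss = 1.526 μm/a × 7.14 g/cm³ = 10.89 g·m⁻²·a⁻¹
Ordering by g·m⁻²·a⁻¹: copper (12.7) > zinc (10.9)

zinc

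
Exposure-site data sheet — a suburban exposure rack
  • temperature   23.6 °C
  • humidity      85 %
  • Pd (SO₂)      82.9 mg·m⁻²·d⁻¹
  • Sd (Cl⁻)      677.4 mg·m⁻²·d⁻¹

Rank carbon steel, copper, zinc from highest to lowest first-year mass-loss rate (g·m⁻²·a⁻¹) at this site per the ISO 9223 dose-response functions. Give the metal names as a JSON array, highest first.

["carbon steel", "zinc", "copper"]

carbon steel: temperature factor f = -0.054·(13.6) = -0.7344
  sulphur-dioxide contribution → 46.24 μm/a
  chloride contribution → 246.5 μm/a
  ⇒ r_corr(carbon steel) = 292.8 μm/a
  mass loss = 292.8 μm/a × 7.85 g/cm³ = 2298 g·m⁻²·a⁻¹
copper: f(T) = -0.080·(T−10) [T>10 °C] = -1.0880
  sulphur-dioxide contribution → 0.8483 μm/a
  chloride contribution → 4.038 μm/a
  ⇒ r_corr(copper) = 4.887 μm/a
  mass loss = 4.887 μm/a × 8.96 g/cm³ = 43.79 g·m⁻²·a⁻¹
zinc: temperature factor f = -0.071·(13.6) = -0.9656
  sulphur-dioxide contribution → 1.712 μm/a
  chloride contribution → 10.55 μm/a
  ⇒ r_corr(zinc) = 12.26 μm/a
  mass loss = 12.26 μm/a × 7.14 g/cm³ = 87.53 g·m⁻²·a⁻¹
Ordering by g·m⁻²·a⁻¹: carbon steel (2300) > zinc (87.5) > copper (43.8)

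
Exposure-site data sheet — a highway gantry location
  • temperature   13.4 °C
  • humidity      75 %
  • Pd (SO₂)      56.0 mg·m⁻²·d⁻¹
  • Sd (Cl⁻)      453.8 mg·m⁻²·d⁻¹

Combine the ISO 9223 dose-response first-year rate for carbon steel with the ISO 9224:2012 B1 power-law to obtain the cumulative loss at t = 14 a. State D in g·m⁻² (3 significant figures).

D(14) = 4.54e+03 g·m⁻²

carbon steel: f(T) = -0.054·(T−10) [T>10 °C] = -0.1836
  SO₂ term: 1.77·56.0^0.52·exp(0.02·75-0.1836) = 53.55
  Sd branch = 0.102·Sd^0.62·e^(0.033·RH+0.04·T) = 91.94 μm/a
  r_corr = 53.55 + 91.94 = 145.5 μm/a
Long-term exponent b (ISO 9224 Table 2, B1) = 0.523
  D(14) = 145.5 × 14^0.523 = 145.5 × 3.976 = 578.4 μm
  Mass loss = 578.4 μm × 7.85 g/cm³ = 4541 g·m⁻²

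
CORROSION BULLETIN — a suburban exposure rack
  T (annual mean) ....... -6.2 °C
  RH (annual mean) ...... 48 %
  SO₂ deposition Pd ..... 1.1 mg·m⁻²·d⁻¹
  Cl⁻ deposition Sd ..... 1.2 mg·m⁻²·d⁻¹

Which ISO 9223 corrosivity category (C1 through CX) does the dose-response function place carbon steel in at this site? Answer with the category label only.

C1

carbon steel: f(T) = +0.150·(T−10) [T≤10 °C] = -2.4300
  Pd branch = 1.77·Pd^0.52·e^(0.02·RH+f) = 0.4276 μm/a
  Sd branch = 0.102·Sd^0.62·e^(0.033·RH+0.04·T) = 0.4344 μm/a
  r_corr = 0.4276 + 0.4344 = 0.8621 μm/a
0.862 μm/a falls in (0, 1.3] for carbon steel → category C1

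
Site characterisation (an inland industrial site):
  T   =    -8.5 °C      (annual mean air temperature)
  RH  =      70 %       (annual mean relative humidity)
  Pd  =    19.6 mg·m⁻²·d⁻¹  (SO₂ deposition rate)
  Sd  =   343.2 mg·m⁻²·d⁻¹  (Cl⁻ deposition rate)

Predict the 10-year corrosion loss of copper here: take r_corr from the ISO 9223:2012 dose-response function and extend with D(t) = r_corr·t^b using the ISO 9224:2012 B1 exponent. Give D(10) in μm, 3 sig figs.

copper: T≤10 °C ⇒ hinge +0.126·(-8.5−10) = -2.3310
  SO₂ term: 0.0053·19.6^0.26·exp(0.059·70-2.3310) = 0.06943
  Sd branch = 0.01025·Sd^0.27·e^(0.036·RH+0.049·T) = 0.4063 μm/a
  sum: 0.06943 + 0.4063 → r_corr = 0.4757 μm/a
ISO 9224: D(t) = r_corr · t^b with b = 0.667 (copper, B1)
  D(10) = 0.4757 × 10^0.667 = 0.4757 × 4.645 = 2.21 μm

D(10) = 2.21 μm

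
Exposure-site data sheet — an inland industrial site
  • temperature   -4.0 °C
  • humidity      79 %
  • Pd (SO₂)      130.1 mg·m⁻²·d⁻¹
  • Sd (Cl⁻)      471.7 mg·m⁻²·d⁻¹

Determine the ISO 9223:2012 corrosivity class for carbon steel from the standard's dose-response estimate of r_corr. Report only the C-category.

carbon steel: temperature factor f = +0.150·(-14.0) = -2.1000
  Pd branch = 1.77·Pd^0.52·e^(0.02·RH+f) = 13.23 μm/a
  Cl⁻ term: 0.102·471.7^0.62·exp(0.033·79+0.04·-4.0) = 53.58
  r_corr = 13.23 + 53.58 = 66.81 μm/a
Category bounds: 50…80 μm/a bracket r_corr ⇒ C4

C4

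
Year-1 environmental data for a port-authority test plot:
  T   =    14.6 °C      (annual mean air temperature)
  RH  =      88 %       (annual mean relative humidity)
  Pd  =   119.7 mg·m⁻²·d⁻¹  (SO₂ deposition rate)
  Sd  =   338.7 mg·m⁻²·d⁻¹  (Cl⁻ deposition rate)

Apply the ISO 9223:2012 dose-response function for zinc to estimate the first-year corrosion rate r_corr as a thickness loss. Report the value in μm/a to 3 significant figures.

zinc: temperature factor f = -0.071·(4.6) = -0.3266
  SO₂ term: 0.0129·119.7^0.44·exp(0.046·88-0.3266) = 4.377
  Sd branch = 0.0175·Sd^0.57·e^(0.008·RH+0.085·T) = 3.386 μm/a
  r_corr = 4.377 + 3.386 = 7.763 μm/a

r_corr = 7.76 μm/a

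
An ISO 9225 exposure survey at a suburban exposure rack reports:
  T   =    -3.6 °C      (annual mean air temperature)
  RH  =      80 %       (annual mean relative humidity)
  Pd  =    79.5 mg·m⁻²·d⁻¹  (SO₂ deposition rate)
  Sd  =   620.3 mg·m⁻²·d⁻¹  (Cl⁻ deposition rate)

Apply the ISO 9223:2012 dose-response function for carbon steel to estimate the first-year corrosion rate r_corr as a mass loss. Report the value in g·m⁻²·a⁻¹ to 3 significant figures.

carbon steel: T≤10 °C ⇒ hinge +0.150·(-3.6−10) = -2.0400
  Pd branch = 1.77·Pd^0.52·e^(0.02·RH+f) = 11.09 μm/a
  Cl⁻ term: 0.102·620.3^0.62·exp(0.033·80+0.04·-3.6) = 66.68
  r_corr = 11.09 + 66.68 = 77.78 μm/a
Convert to mass loss: 77.78 μm/a × 7.85 g/cm³ = 610.5 g·m⁻²·a⁻¹

r_corr = 611 g·m⁻²·a⁻¹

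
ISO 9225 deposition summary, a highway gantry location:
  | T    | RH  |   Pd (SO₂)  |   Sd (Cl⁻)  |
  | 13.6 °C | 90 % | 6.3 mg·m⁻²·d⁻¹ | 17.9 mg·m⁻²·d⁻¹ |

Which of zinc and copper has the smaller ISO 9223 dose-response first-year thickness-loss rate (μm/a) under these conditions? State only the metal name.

zinc

zinc: T>10 °C ⇒ hinge -0.071·(13.6−10) = -0.2556
  Pd branch = 0.0129·Pd^0.44·e^(0.046·RH+f) = 1.41 μm/a
  Cl⁻ term: 0.0175·17.9^0.57·exp(0.008·90+0.085·13.6) = 0.5914
  sum: 1.41 + 0.5914 → r_corr = 2.002 μm/a
copper: temperature factor f = -0.080·(3.6) = -0.2880
  SO₂ term: 0.0053·6.3^0.26·exp(0.059·90-0.2880) = 1.298
  Cl⁻ term: 0.01025·17.9^0.27·exp(0.036·90+0.049·13.6) = 1.111
  r_corr = 1.298 + 1.111 = 2.408 μm/a
Ordering by μm/a: copper (2.41) > zinc (2)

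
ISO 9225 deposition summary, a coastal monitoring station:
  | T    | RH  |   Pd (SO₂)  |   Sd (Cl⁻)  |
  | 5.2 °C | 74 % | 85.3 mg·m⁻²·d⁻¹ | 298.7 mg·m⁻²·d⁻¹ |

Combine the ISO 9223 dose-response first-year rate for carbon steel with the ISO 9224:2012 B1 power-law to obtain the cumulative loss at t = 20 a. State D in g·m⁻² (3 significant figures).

carbon steel: T≤10 °C ⇒ hinge +0.150·(5.2−10) = -0.7200
  SO₂ term: 1.77·85.3^0.52·exp(0.02·74-0.7200) = 38.21
  Sd branch = 0.102·Sd^0.62·e^(0.033·RH+0.04·T) = 49.45 μm/a
  sum: 38.21 + 49.45 → r_corr = 87.65 μm/a
Long-term exponent b (ISO 9224 Table 2, B1) = 0.523
  D(20) = 87.65 × 20^0.523 = 87.65 × 4.791 = 419.9 μm
  Mass loss = 419.9 μm × 7.85 g/cm³ = 3297 g·m⁻²

D(20) = 3.30e+03 g·m⁻²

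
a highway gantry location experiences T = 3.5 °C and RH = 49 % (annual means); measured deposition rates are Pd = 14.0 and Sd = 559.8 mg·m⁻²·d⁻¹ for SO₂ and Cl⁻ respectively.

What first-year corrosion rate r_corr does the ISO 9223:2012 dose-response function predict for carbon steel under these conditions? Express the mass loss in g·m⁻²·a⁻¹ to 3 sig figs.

carbon steel: T≤10 °C ⇒ hinge +0.150·(3.5−10) = -0.9750
  sulphur-dioxide contribution → 7.017 μm/a
  chloride contribution → 29.88 μm/a
  total first-year rate 36.9 μm/a
Convert to mass loss: 36.9 μm/a × 7.85 g/cm³ = 289.7 g·m⁻²·a⁻¹

r_corr = 290 g·m⁻²·a⁻¹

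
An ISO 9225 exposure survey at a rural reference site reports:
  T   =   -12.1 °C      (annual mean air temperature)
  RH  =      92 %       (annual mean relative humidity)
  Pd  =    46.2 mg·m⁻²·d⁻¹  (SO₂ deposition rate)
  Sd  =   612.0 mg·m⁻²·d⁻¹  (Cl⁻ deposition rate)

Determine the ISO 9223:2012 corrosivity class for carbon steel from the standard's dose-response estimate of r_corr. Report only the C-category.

C4

carbon steel: f(T) = +0.150·(T−10) [T≤10 °C] = -3.3150
  SO₂ term: 1.77·46.2^0.52·exp(0.02·92-3.3150) = 2.972
  Cl⁻ term: 0.102·612.0^0.62·exp(0.033·92+0.04·-12.1) = 69.94
  r_corr = 2.972 + 69.94 = 72.91 μm/a
ISO 9223 Table 2 (carbon steel): 50 < 72.9 ≤ 80 μm/a ⇒ C4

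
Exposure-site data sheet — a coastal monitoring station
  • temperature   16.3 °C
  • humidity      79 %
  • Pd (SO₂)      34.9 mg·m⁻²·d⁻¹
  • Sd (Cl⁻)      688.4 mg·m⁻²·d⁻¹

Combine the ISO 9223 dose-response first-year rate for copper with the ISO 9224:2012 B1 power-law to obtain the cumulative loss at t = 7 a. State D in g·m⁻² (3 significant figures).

D(7) = 103 g·m⁻²

copper: T>10 °C ⇒ hinge -0.080·(16.3−10) = -0.5040
  sulphur-dioxide contribution → 0.8527 μm/a
  chloride contribution → 2.285 μm/a
  ⇒ r_corr(copper) = 3.138 μm/a
Power-law: D(7) = r_corr · 7^0.667
  D(7) = 3.138 × 7^0.667 = 3.138 × 3.662 = 11.49 μm
  Mass loss = 11.49 μm × 8.96 g/cm³ = 103 g·m⁻²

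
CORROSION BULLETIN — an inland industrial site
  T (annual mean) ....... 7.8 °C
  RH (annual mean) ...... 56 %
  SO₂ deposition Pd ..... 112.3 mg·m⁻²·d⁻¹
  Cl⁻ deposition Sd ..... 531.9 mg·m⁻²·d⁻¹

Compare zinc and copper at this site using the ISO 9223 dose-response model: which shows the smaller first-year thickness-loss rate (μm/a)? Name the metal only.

copper

zinc: f(T) = +0.038·(T−10) [T≤10 °C] = -0.0836
  SO₂ term: 0.0129·112.3^0.44·exp(0.046·56-0.0836) = 1.245
  Sd branch = 0.0175·Sd^0.57·e^(0.008·RH+0.085·T) = 1.902 μm/a
  sum: 1.245 + 1.902 → r_corr = 3.147 μm/a
copper: temperature factor f = +0.126·(-2.2) = -0.2772
  Pd branch = 0.0053·Pd^0.26·e^(0.059·RH+f) = 0.3732 μm/a
  Cl⁻ term: 0.01025·531.9^0.27·exp(0.036·56+0.049·7.8) = 0.6141
  sum: 0.3732 + 0.6141 → r_corr = 0.9872 μm/a
Ordering by μm/a: zinc (3.15) > copper (0.987)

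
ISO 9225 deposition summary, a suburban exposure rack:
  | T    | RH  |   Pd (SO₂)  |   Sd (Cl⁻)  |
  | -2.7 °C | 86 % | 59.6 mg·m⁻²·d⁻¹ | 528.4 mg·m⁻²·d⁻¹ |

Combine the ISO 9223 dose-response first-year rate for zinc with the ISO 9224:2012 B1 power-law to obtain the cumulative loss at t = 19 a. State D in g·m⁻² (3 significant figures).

zinc: f(T) = +0.038·(T−10) [T≤10 °C] = -0.4826
  sulphur-dioxide contribution → 2.513 μm/a
  chloride contribution → 0.9868 μm/a
  total first-year rate 3.5 μm/a
Long-term exponent b (ISO 9224 Table 2, B1) = 0.813
  D(19) = 3.5 × 19^0.813 = 3.5 × 10.96 = 38.34 μm
  Mass loss = 38.34 μm × 7.14 g/cm³ = 273.8 g·m⁻²

D(19) = 274 g·m⁻²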